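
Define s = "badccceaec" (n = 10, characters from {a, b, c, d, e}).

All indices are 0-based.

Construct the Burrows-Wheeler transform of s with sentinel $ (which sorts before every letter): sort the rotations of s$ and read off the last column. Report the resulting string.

cbe$edccaca

rank  rotation     last
    0  $badccceaec  c
    1  adccceaec$b  b
    2  aec$badccce  e
    3  badccceaec$  $
    4  c$badccceae  e
    5  ccceaec$bad  d
    6  cceaec$badc  c
    7  ceaec$badcc  c
    8  dccceaec$ba  a
    9  eaec$badccc  c
   10  ec$badcccea  a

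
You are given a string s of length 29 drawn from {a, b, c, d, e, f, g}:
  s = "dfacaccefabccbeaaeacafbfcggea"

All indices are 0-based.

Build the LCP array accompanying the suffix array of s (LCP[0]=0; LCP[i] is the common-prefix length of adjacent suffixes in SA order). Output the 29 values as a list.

[0, 1, 1, 1, 3, 2, 1, 1, 0, 1, 1, 0, 2, 1, 1, 2, 1, 1, 0, 0, 2, 2, 1, 0, 2, 1, 1, 0, 1]

rank | idx | suffix
   0 |  28 | a
   1 |  15 | aaeacafbfcggea
   2 |   9 | abccbeaaeacafbfcggea
   3 |   2 | acaccefabccbeaaeacafbfcggea
   4 |  18 | acafbfcggea
   5 |   4 | accefabccbeaaeacafbfcggea
   6 |  16 | aeacafbfcggea
   7 |  20 | afbfcggea
   8 |  10 | bccbeaaeacafbfcggea
   9 |  13 | beaaeacafbfcggea
  10 |  22 | bfcggea
  11 |   3 | caccefabccbeaaeacafbfcggea
  12 |  19 | cafbfcggea
  13 |  12 | cbeaaeacafbfcggea
  14 |  11 | ccbeaaeacafbfcggea
  15 |   5 | ccefabccbeaaeacafbfcggea
  16 |   6 | cefabccbeaaeacafbfcggea
  17 |  24 | cggea
  18 |   0 | dfacaccefabccbeaaeacafbfcggea
  19 |  27 | ea
  20 |  14 | eaaeacafbfcggea
  21 |  17 | eacafbfcggea
  22 |   7 | efabccbeaaeacafbfcggea
  23 |   8 | fabccbeaaeacafbfcggea
  24 |   1 | facaccefabccbeaaeacafbfcggea
  25 |  21 | fbfcggea
  26 |  23 | fcggea
  27 |  26 | gea
  28 |  25 | ggea

SA = [28, 15, 9, 2, 18, 4, 16, 20, 10, 13, 22, 3, 19, 12, 11, 5, 6, 24, 0, 27, 14, 17, 7, 8, 1, 21, 23, 26, 25]
i: (SA[i-1],SA[i]) lcp shared
  1: (28,15) 1 'a'
  2: (15,9) 1 'a'
  3: (9,2) 1 'a'
  4: (2,18) 3 'aca'
  5: (18,4) 2 'ac'
  6: (4,16) 1 'a'
  7: (16,20) 1 'a'
  8: (20,10) 0 ''
  9: (10,13) 1 'b'
  10: (13,22) 1 'b'
  11: (22,3) 0 ''
  12: (3,19) 2 'ca'
  13: (19,12) 1 'c'
  14: (12,11) 1 'c'
  15: (11,5) 2 'cc'
  16: (5,6) 1 'c'
  17: (6,24) 1 'c'
  18: (24,0) 0 ''
  19: (0,27) 0 ''
  20: (27,14) 2 'ea'
  21: (14,17) 2 'ea'
  22: (17,7) 1 'e'
  23: (7,8) 0 ''
  24: (8,1) 2 'fa'
  25: (1,21) 1 'f'
  26: (21,23) 1 'f'
  27: (23,26) 0 ''
  28: (26,25) 1 'g'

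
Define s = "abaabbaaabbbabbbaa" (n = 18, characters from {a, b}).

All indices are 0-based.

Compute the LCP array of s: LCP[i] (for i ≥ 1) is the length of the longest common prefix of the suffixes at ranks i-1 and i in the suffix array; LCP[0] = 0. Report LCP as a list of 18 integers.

sorted suffixes:
  #0 SA[0]=17  'a'
  #1 SA[1]=16  'aa'
  #2 SA[2]=6  'aaabbbabbbaa'
  #3 SA[3]=2  'aabbaaabbbabbbaa'
  #4 SA[4]=7  'aabbbabbbaa'
  #5 SA[5]=0  'abaabbaaabbbabbbaa'
  #6 SA[6]=3  'abbaaabbbabbbaa'
  #7 SA[7]=12  'abbbaa'
  #8 SA[8]=8  'abbbabbbaa'
  #9 SA[9]=15  'baa'
  #10 SA[10]=5  'baaabbbabbbaa'
  #11 SA[11]=1  'baabbaaabbbabbbaa'
  #12 SA[12]=11  'babbbaa'
  #13 SA[13]=14  'bbaa'
  #14 SA[14]=4  'bbaaabbbabbbaa'
  #15 SA[15]=10  'bbabbbaa'
  #16 SA[16]=13  'bbbaa'
  #17 SA[17]=9  'bbbabbbaa'

SA = [17, 16, 6, 2, 7, 0, 3, 12, 8, 15, 5, 1, 11, 14, 4, 10, 13, 9]
rank  pair      lcp
   1  s[17:],s[16:]  1  'a'
   2  s[16:],s[6:]  2  'aa'
   3  s[6:],s[2:]  2  'aa'
   4  s[2:],s[7:]  4  'aabb'
   5  s[7:],s[0:]  1  'a'
   6  s[0:],s[3:]  2  'ab'
   7  s[3:],s[12:]  3  'abb'
   8  s[12:],s[8:]  5  'abbba'
   9  s[8:],s[15:]  0  ''
  10  s[15:],s[5:]  3  'baa'
  11  s[5:],s[1:]  3  'baa'
  12  s[1:],s[11:]  2  'ba'
  13  s[11:],s[14:]  1  'b'
  14  s[14:],s[4:]  4  'bbaa'
  15  s[4:],s[10:]  3  'bba'
  16  s[10:],s[13:]  2  'bb'
  17  s[13:],s[9:]  4  'bbba'

[0, 1, 2, 2, 4, 1, 2, 3, 5, 0, 3, 3, 2, 1, 4, 3, 2, 4]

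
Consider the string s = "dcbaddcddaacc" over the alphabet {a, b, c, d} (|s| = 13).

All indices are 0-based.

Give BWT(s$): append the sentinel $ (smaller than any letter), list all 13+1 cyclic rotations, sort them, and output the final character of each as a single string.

rank  rotation        last
    0  $dcbaddcddaacc  c
    1  aacc$dcbaddcdd  d
    2  acc$dcbaddcdda  a
    3  addcddaacc$dcb  b
    4  baddcddaacc$dc  c
    5  c$dcbaddcddaac  c
    6  cbaddcddaacc$d  d
    7  cc$dcbaddcddaa  a
    8  cddaacc$dcbadd  d
    9  daacc$dcbaddcd  d
   10  dcbaddcddaacc$  $
   11  dcddaacc$dcbad  d
   12  ddaacc$dcbaddc  c
   13  ddcddaacc$dcba  a

cdabccdadd$dca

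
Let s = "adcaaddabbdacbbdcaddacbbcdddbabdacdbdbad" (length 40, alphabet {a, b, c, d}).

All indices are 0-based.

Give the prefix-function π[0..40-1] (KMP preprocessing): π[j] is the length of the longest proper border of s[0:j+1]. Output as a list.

π[0] = 0
j=1 s[j]='d': π[1]=0 (border '')
j=2 s[j]='c': π[2]=0 (border '')
j=3 s[j]='a': π[3]=1 (border 'a')
j=4 s[j]='a': k: 1→0; π[4]=1 (border 'a')
j=5 s[j]='d': π[5]=2 (border 'ad')
j=6 s[j]='d': k: 2→0; π[6]=0 (border '')
j=7 s[j]='a': π[7]=1 (border 'a')
j=8 s[j]='b': k: 1→0; π[8]=0 (border '')
j=9 s[j]='b': π[9]=0 (border '')
j=10 s[j]='d': π[10]=0 (border '')
j=11 s[j]='a': π[11]=1 (border 'a')
j=12 s[j]='c': k: 1→0; π[12]=0 (border '')
j=13 s[j]='b': π[13]=0 (border '')
j=14 s[j]='b': π[14]=0 (border '')
j=15 s[j]='d': π[15]=0 (border '')
j=16 s[j]='c': π[16]=0 (border '')
j=17 s[j]='a': π[17]=1 (border 'a')
j=18 s[j]='d': π[18]=2 (border 'ad')
j=19 s[j]='d': k: 2→0; π[19]=0 (border '')
j=20 s[j]='a': π[20]=1 (border 'a')
j=21 s[j]='c': k: 1→0; π[21]=0 (border '')
j=22 s[j]='b': π[22]=0 (border '')
j=23 s[j]='b': π[23]=0 (border '')
j=24 s[j]='c': π[24]=0 (border '')
j=25 s[j]='d': π[25]=0 (border '')
j=26 s[j]='d': π[26]=0 (border '')
j=27 s[j]='d': π[27]=0 (border '')
j=28 s[j]='b': π[28]=0 (border '')
j=29 s[j]='a': π[29]=1 (border 'a')
j=30 s[j]='b': k: 1→0; π[30]=0 (border '')
j=31 s[j]='d': π[31]=0 (border '')
j=32 s[j]='a': π[32]=1 (border 'a')
j=33 s[j]='c': k: 1→0; π[33]=0 (border '')
j=34 s[j]='d': π[34]=0 (border '')
j=35 s[j]='b': π[35]=0 (border '')
j=36 s[j]='d': π[36]=0 (border '')
j=37 s[j]='b': π[37]=0 (border '')
j=38 s[j]='a': π[38]=1 (border 'a')
j=39 s[j]='d': π[39]=2 (border 'ad')

[0, 0, 0, 1, 1, 2, 0, 1, 0, 0, 0, 1, 0, 0, 0, 0, 0, 1, 2, 0, 1, 0, 0, 0, 0, 0, 0, 0, 0, 1, 0, 0, 1, 0, 0, 0, 0, 0, 1, 2]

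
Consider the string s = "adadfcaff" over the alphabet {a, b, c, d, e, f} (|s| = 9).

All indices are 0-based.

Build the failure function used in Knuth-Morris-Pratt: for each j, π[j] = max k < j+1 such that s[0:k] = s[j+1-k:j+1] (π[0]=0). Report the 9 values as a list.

[0, 0, 1, 2, 0, 0, 1, 0, 0]

π[0] = 0
j=1 s[j]='d': π[1]=0 (border '')
j=2 s[j]='a': π[2]=1 (border 'a')
j=3 s[j]='d': π[3]=2 (border 'ad')
j=4 s[j]='f': k: 2→0; π[4]=0 (border '')
j=5 s[j]='c': π[5]=0 (border '')
j=6 s[j]='a': π[6]=1 (border 'a')
j=7 s[j]='f': k: 1→0; π[7]=0 (border '')
j=8 s[j]='f': π[8]=0 (border '')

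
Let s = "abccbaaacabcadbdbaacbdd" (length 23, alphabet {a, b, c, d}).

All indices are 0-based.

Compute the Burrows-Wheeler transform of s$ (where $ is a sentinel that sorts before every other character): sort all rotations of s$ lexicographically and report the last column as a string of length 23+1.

rank  rotation                  last
    0  $abccbaaacabcadbdbaacbdd  d
    1  aaacabcadbdbaacbdd$abccb  b
    2  aacabcadbdbaacbdd$abccba  a
    3  aacbdd$abccbaaacabcadbdb  b
    4  abcadbdbaacbdd$abccbaaac  c
    5  abccbaaacabcadbdbaacbdd$  $
    6  acabcadbdbaacbdd$abccbaa  a
    7  acbdd$abccbaaacabcadbdba  a
    8  adbdbaacbdd$abccbaaacabc  c
    9  baaacabcadbdbaacbdd$abcc  c
   10  baacbdd$abccbaaacabcadbd  d
   11  bcadbdbaacbdd$abccbaaaca  a
   12  bccbaaacabcadbdbaacbdd$a  a
   13  bdbaacbdd$abccbaaacabcad  d
   14  bdd$abccbaaacabcadbdbaac  c
   15  cabcadbdbaacbdd$abccbaaa  a
   16  cadbdbaacbdd$abccbaaacab  b
   17  cbaaacabcadbdbaacbdd$abc  c
   18  cbdd$abccbaaacabcadbdbaa  a
   19  ccbaaacabcadbdbaacbdd$ab  b
   20  d$abccbaaacabcadbdbaacbd  d
   21  dbaacbdd$abccbaaacabcadb  b
   22  dbdbaacbdd$abccbaaacabca  a
   23  dd$abccbaaacabcadbdbaacb  b

dbabc$aaccdaadcabcabdbab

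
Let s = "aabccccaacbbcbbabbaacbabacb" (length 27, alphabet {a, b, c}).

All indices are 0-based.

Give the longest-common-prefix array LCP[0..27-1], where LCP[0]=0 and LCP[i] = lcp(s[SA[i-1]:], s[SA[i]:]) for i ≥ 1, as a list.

[0, 2, 4, 1, 2, 2, 1, 3, 3, 0, 1, 2, 3, 2, 1, 3, 2, 1, 2, 0, 1, 2, 2, 3, 1, 2, 3]

rank→(start, suffix):
  0 → (0, 'aabccccaacbbcbbabbaacbabacb')
  1 → (18, 'aacbabacb')
  2 → (7, 'aacbbcbbabbaacbabacb')
  3 → (22, 'abacb')
  4 → (15, 'abbaacbabacb')
  5 → (1, 'abccccaacbbcbbabbaacbabacb')
  6 → (24, 'acb')
  7 → (19, 'acbabacb')
  8 → (8, 'acbbcbbabbaacbabacb')
  9 → (26, 'b')
  10 → (17, 'baacbabacb')
  11 → (21, 'babacb')
  12 → (14, 'babbaacbabacb')
  13 → (23, 'bacb')
  14 → (16, 'bbaacbabacb')
  15 → (13, 'bbabbaacbabacb')
  16 → (10, 'bbcbbabbaacbabacb')
  17 → (11, 'bcbbabbaacbabacb')
  18 → (2, 'bccccaacbbcbbabbaacbabacb')
  19 → (6, 'caacbbcbbabbaacbabacb')
  20 → (25, 'cb')
  21 → (20, 'cbabacb')
  22 → (12, 'cbbabbaacbabacb')
  23 → (9, 'cbbcbbabbaacbabacb')
  24 → (5, 'ccaacbbcbbabbaacbabacb')
  25 → (4, 'cccaacbbcbbabbaacbabacb')
  26 → (3, 'ccccaacbbcbbabbaacbabacb')

SA = [0, 18, 7, 22, 15, 1, 24, 19, 8, 26, 17, 21, 14, 23, 16, 13, 10, 11, 2, 6, 25, 20, 12, 9, 5, 4, 3]
i: (SA[i-1],SA[i]) lcp shared
  1: (0,18) 2 'aa'
  2: (18,7) 4 'aacb'
  3: (7,22) 1 'a'
  4: (22,15) 2 'ab'
  5: (15,1) 2 'ab'
  6: (1,24) 1 'a'
  7: (24,19) 3 'acb'
  8: (19,8) 3 'acb'
  9: (8,26) 0 ''
  10: (26,17) 1 'b'
  11: (17,21) 2 'ba'
  12: (21,14) 3 'bab'
  13: (14,23) 2 'ba'
  14: (23,16) 1 'b'
  15: (16,13) 3 'bba'
  16: (13,10) 2 'bb'
  17: (10,11) 1 'b'
  18: (11,2) 2 'bc'
  19: (2,6) 0 ''
  20: (6,25) 1 'c'
  21: (25,20) 2 'cb'
  22: (20,12) 2 'cb'
  23: (12,9) 3 'cbb'
  24: (9,5) 1 'c'
  25: (5,4) 2 'cc'
  26: (4,3) 3 'ccc'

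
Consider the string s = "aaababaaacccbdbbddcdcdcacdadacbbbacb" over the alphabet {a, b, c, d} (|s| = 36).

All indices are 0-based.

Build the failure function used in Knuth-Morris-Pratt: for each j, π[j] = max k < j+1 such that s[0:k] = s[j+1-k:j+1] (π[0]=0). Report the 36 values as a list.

[0, 1, 2, 0, 1, 0, 1, 2, 3, 0, 0, 0, 0, 0, 0, 0, 0, 0, 0, 0, 0, 0, 0, 1, 0, 0, 1, 0, 1, 0, 0, 0, 0, 1, 0, 0]

π[0] = 0
j=1 s[j]='a': π[1]=1 (border 'a')
j=2 s[j]='a': π[2]=2 (border 'aa')
j=3 s[j]='b': k: 2→1→0; π[3]=0 (border '')
j=4 s[j]='a': π[4]=1 (border 'a')
j=5 s[j]='b': k: 1→0; π[5]=0 (border '')
j=6 s[j]='a': π[6]=1 (border 'a')
j=7 s[j]='a': π[7]=2 (border 'aa')
j=8 s[j]='a': π[8]=3 (border 'aaa')
j=9 s[j]='c': k: 3→2→1→0; π[9]=0 (border '')
j=10 s[j]='c': π[10]=0 (border '')
j=11 s[j]='c': π[11]=0 (border '')
j=12 s[j]='b': π[12]=0 (border '')
j=13 s[j]='d': π[13]=0 (border '')
j=14 s[j]='b': π[14]=0 (border '')
j=15 s[j]='b': π[15]=0 (border '')
j=16 s[j]='d': π[16]=0 (border '')
j=17 s[j]='d': π[17]=0 (border '')
j=18 s[j]='c': π[18]=0 (border '')
j=19 s[j]='d': π[19]=0 (border '')
j=20 s[j]='c': π[20]=0 (border '')
j=21 s[j]='d': π[21]=0 (border '')
j=22 s[j]='c': π[22]=0 (border '')
j=23 s[j]='a': π[23]=1 (border 'a')
j=24 s[j]='c': k: 1→0; π[24]=0 (border '')
j=25 s[j]='d': π[25]=0 (border '')
j=26 s[j]='a': π[26]=1 (border 'a')
j=27 s[j]='d': k: 1→0; π[27]=0 (border '')
j=28 s[j]='a': π[28]=1 (border 'a')
j=29 s[j]='c': k: 1→0; π[29]=0 (border '')
j=30 s[j]='b': π[30]=0 (border '')
j=31 s[j]='b': π[31]=0 (border '')
j=32 s[j]='b': π[32]=0 (border '')
j=33 s[j]='a': π[33]=1 (border 'a')
j=34 s[j]='c': k: 1→0; π[34]=0 (border '')
j=35 s[j]='b': π[35]=0 (border '')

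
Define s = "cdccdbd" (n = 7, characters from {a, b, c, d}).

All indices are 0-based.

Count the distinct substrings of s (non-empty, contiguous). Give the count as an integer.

23

rank | idx | suffix
   0 |   5 | bd
   1 |   2 | ccdbd
   2 |   3 | cdbd
   3 |   0 | cdccdbd
   4 |   6 | d
   5 |   4 | dbd
   6 |   1 | dccdbd

SA = [5, 2, 3, 0, 6, 4, 1]
rank  pair      lcp
   1  s[5:],s[2:]  0  ''
   2  s[2:],s[3:]  1  'c'
   3  s[3:],s[0:]  2  'cd'
   4  s[0:],s[6:]  0  ''
   5  s[6:],s[4:]  1  'd'
   6  s[4:],s[1:]  1  'd'

n(n+1)/2 = 7·8/2 = 28
Σ LCP = 0 + 0 + 1 + 2 + 0 + 1 + 1 = 5
distinct = 28 − 5 = 23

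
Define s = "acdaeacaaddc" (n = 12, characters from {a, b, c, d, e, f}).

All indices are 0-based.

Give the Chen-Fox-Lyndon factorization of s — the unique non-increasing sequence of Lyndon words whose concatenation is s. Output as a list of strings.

["acdae", "ac", "aaddc"]

emit factor 1: 'acdae' (i=0, period=5)
emit factor 2: 'ac' (i=5, period=2)
emit factor 3: 'aaddc' (i=7, period=5)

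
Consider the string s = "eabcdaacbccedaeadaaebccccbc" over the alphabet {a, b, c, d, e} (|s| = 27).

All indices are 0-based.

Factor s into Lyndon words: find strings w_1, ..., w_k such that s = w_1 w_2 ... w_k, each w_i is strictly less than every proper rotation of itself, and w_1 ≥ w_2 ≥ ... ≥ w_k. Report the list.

emit factor 1: 'e' (i=0, period=1)
emit factor 2: 'abcd' (i=1, period=4)
emit factor 3: 'aacbccedaeadaaebccccbc' (i=5, period=22)

["e", "abcd", "aacbccedaeadaaebccccbc"]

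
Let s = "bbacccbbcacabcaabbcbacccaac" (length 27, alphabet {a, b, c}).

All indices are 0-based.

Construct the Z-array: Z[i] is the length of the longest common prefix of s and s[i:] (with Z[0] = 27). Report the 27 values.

Z[0]=27
i=1: outside box; Z[1]=1 grow→box=[1,2)
i=2: outside box; Z[2]=0
i=3: outside box; Z[3]=0
i=4: outside box; Z[4]=0
i=5: outside box; Z[5]=0
i=6: outside box; Z[6]=2 grow→box=[6,8)
i=7: min(r-i=1, Z[1]=1)=1; Z[7]=1
i=8: outside box; Z[8]=0
i=9: outside box; Z[9]=0
i=10: outside box; Z[10]=0
i=11: outside box; Z[11]=0
i=12: outside box; Z[12]=1 grow→box=[12,13)
i=13: outside box; Z[13]=0
i=14: outside box; Z[14]=0
i=15: outside box; Z[15]=0
i=16: outside box; Z[16]=2 grow→box=[16,18)
i=17: min(r-i=1, Z[1]=1)=1; Z[17]=1
i=18: outside box; Z[18]=0
i=19: outside box; Z[19]=1 grow→box=[19,20)
i=20: outside box; Z[20]=0
i=21: outside box; Z[21]=0
i=22: outside box; Z[22]=0
i=23: outside box; Z[23]=0
i=24: outside box; Z[24]=0
i=25: outside box; Z[25]=0
i=26: outside box; Z[26]=0

[27, 1, 0, 0, 0, 0, 2, 1, 0, 0, 0, 0, 1, 0, 0, 0, 2, 1, 0, 1, 0, 0, 0, 0, 0, 0, 0]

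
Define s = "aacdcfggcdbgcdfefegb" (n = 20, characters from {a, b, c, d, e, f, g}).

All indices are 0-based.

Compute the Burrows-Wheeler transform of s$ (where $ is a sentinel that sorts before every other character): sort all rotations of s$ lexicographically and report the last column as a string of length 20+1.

b$agdgagdcccffdecegbf

rank  rotation               last
    0  $aacdcfggcdbgcdfefegb  b
    1  aacdcfggcdbgcdfefegb$  $
    2  acdcfggcdbgcdfefegb$a  a
    3  b$aacdcfggcdbgcdfefeg  g
    4  bgcdfefegb$aacdcfggcd  d
    5  cdbgcdfefegb$aacdcfgg  g
    6  cdcfggcdbgcdfefegb$aa  a
    7  cdfefegb$aacdcfggcdbg  g
    8  cfggcdbgcdfefegb$aacd  d
    9  dbgcdfefegb$aacdcfggc  c
   10  dcfggcdbgcdfefegb$aac  c
   11  dfefegb$aacdcfggcdbgc  c
   12  efegb$aacdcfggcdbgcdf  f
   13  egb$aacdcfggcdbgcdfef  f
   14  fefegb$aacdcfggcdbgcd  d
   15  fegb$aacdcfggcdbgcdfe  e
   16  fggcdbgcdfefegb$aacdc  c
   17  gb$aacdcfggcdbgcdfefe  e
   18  gcdbgcdfefegb$aacdcfg  g
   19  gcdfefegb$aacdcfggcdb  b
   20  ggcdbgcdfefegb$aacdcf  f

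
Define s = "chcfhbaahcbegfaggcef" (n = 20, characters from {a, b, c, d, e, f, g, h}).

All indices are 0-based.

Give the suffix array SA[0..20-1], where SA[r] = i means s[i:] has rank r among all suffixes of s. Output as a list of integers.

rank | idx | suffix
   0 |   6 | aahcbegfaggcef
   1 |  14 | aggcef
   2 |   7 | ahcbegfaggcef
   3 |   5 | baahcbegfaggcef
   4 |  10 | begfaggcef
   5 |   9 | cbegfaggcef
   6 |  17 | cef
   7 |   2 | cfhbaahcbegfaggcef
   8 |   0 | chcfhbaahcbegfaggcef
   9 |  18 | ef
  10 |  11 | egfaggcef
  11 |  19 | f
  12 |  13 | faggcef
  13 |   3 | fhbaahcbegfaggcef
  14 |  16 | gcef
  15 |  12 | gfaggcef
  16 |  15 | ggcef
  17 |   4 | hbaahcbegfaggcef
  18 |   8 | hcbegfaggcef
  19 |   1 | hcfhbaahcbegfaggcef

[6, 14, 7, 5, 10, 9, 17, 2, 0, 18, 11, 19, 13, 3, 16, 12, 15, 4, 8, 1]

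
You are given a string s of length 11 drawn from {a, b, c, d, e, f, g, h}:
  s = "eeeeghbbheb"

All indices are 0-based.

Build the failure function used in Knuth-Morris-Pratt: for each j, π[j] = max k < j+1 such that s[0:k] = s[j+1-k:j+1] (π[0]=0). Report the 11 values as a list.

π[0] = 0
j=1 s[j]='e': π[1]=1 (border 'e')
j=2 s[j]='e': π[2]=2 (border 'ee')
j=3 s[j]='e': π[3]=3 (border 'eee')
j=4 s[j]='g': k: 3→2→1→0; π[4]=0 (border '')
j=5 s[j]='h': π[5]=0 (border '')
j=6 s[j]='b': π[6]=0 (border '')
j=7 s[j]='b': π[7]=0 (border '')
j=8 s[j]='h': π[8]=0 (border '')
j=9 s[j]='e': π[9]=1 (border 'e')
j=10 s[j]='b': k: 1→0; π[10]=0 (border '')

[0, 1, 2, 3, 0, 0, 0, 0, 0, 1, 0]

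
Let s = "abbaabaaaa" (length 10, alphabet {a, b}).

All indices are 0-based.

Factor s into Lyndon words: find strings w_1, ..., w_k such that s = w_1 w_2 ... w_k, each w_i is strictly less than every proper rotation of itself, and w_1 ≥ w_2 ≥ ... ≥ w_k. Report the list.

emit factor 1: 'abb' (i=0, period=3)
emit factor 2: 'aab' (i=3, period=3)
emit factor 3: 'a' (i=6, period=1)
emit factor 4: 'a' (i=7, period=1)
emit factor 5: 'a' (i=8, period=1)
emit factor 6: 'a' (i=9, period=1)

["abb", "aab", "a", "a", "a", "a"]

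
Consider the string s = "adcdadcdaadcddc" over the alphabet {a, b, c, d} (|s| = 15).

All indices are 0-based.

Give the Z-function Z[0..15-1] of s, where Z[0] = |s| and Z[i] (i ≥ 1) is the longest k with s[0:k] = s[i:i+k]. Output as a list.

Z[0]=15
i=1: i≥r, start 0; Z[1]=0
i=2: i≥r, start 0; Z[2]=0
i=3: i≥r, start 0; Z[3]=0
i=4: i≥r, start 0; Z[4]=5 scan→box=[4,9)
i=5: min(r-i=4, Z[1]=0)=0; Z[5]=0
i=6: min(r-i=3, Z[2]=0)=0; Z[6]=0
i=7: min(r-i=2, Z[3]=0)=0; Z[7]=0
i=8: min(r-i=1, Z[4]=5)=1; Z[8]=1
i=9: i≥r, start 0; Z[9]=4 scan→box=[9,13)
i=10: min(r-i=3, Z[1]=0)=0; Z[10]=0
i=11: min(r-i=2, Z[2]=0)=0; Z[11]=0
i=12: min(r-i=1, Z[3]=0)=0; Z[12]=0
i=13: i≥r, start 0; Z[13]=0
i=14: i≥r, start 0; Z[14]=0

[15, 0, 0, 0, 5, 0, 0, 0, 1, 4, 0, 0, 0, 0, 0]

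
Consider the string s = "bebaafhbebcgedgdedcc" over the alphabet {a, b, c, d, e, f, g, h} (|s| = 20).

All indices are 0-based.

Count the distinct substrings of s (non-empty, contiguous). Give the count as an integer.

sorted suffixes:
  #0 SA[0]=3  'aafhbebcgedgdedcc'
  #1 SA[1]=4  'afhbebcgedgdedcc'
  #2 SA[2]=2  'baafhbebcgedgdedcc'
  #3 SA[3]=9  'bcgedgdedcc'
  #4 SA[4]=0  'bebaafhbebcgedgdedcc'
  #5 SA[5]=7  'bebcgedgdedcc'
  #6 SA[6]=19  'c'
  #7 SA[7]=18  'cc'
  #8 SA[8]=10  'cgedgdedcc'
  #9 SA[9]=17  'dcc'
  #10 SA[10]=15  'dedcc'
  #11 SA[11]=13  'dgdedcc'
  #12 SA[12]=1  'ebaafhbebcgedgdedcc'
  #13 SA[13]=8  'ebcgedgdedcc'
  #14 SA[14]=16  'edcc'
  #15 SA[15]=12  'edgdedcc'
  #16 SA[16]=5  'fhbebcgedgdedcc'
  #17 SA[17]=14  'gdedcc'
  #18 SA[18]=11  'gedgdedcc'
  #19 SA[19]=6  'hbebcgedgdedcc'

SA = [3, 4, 2, 9, 0, 7, 19, 18, 10, 17, 15, 13, 1, 8, 16, 12, 5, 14, 11, 6]
[i] adj suffixes → lcp
  [1] 3/4 → 1 ('a')
  [2] 4/2 → 0 ('')
  [3] 2/9 → 1 ('b')
  [4] 9/0 → 1 ('b')
  [5] 0/7 → 3 ('beb')
  [6] 7/19 → 0 ('')
  [7] 19/18 → 1 ('c')
  [8] 18/10 → 1 ('c')
  [9] 10/17 → 0 ('')
  [10] 17/15 → 1 ('d')
  [11] 15/13 → 1 ('d')
  [12] 13/1 → 0 ('')
  [13] 1/8 → 2 ('eb')
  [14] 8/16 → 1 ('e')
  [15] 16/12 → 2 ('ed')
  [16] 12/5 → 0 ('')
  [17] 5/14 → 0 ('')
  [18] 14/11 → 1 ('g')
  [19] 11/6 → 0 ('')

n(n+1)/2 = 20·21/2 = 210
Σ LCP = 0 + 1 + 0 + 1 + 1 + 3 + 0 + 1 + 1 + 0 + 1 + 1 + 0 + 2 + 1 + 2 + 0 + 0 + 1 + 0 = 16
distinct = 210 − 16 = 194

194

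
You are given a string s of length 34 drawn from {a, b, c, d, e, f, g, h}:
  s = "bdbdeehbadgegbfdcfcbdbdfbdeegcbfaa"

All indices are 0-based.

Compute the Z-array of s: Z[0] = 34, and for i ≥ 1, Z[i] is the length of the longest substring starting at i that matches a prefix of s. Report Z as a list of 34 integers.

[34, 0, 2, 0, 0, 0, 0, 1, 0, 0, 0, 0, 0, 1, 0, 0, 0, 0, 0, 4, 0, 2, 0, 0, 2, 0, 0, 0, 0, 0, 1, 0, 0, 0]

Z[0]=34
i=1: fresh scan; Z[1]=0
i=2: fresh scan; Z[2]=2 scan→box=[2,4)
i=3: min(r-i=1, Z[1]=0)=0; Z[3]=0
i=4: fresh scan; Z[4]=0
i=5: fresh scan; Z[5]=0
i=6: fresh scan; Z[6]=0
i=7: fresh scan; Z[7]=1 scan→box=[7,8)
i=8: fresh scan; Z[8]=0
i=9: fresh scan; Z[9]=0
i=10: fresh scan; Z[10]=0
i=11: fresh scan; Z[11]=0
i=12: fresh scan; Z[12]=0
i=13: fresh scan; Z[13]=1 scan→box=[13,14)
i=14: fresh scan; Z[14]=0
i=15: fresh scan; Z[15]=0
i=16: fresh scan; Z[16]=0
i=17: fresh scan; Z[17]=0
i=18: fresh scan; Z[18]=0
i=19: fresh scan; Z[19]=4 scan→box=[19,23)
i=20: min(r-i=3, Z[1]=0)=0; Z[20]=0
i=21: min(r-i=2, Z[2]=2)=2; Z[21]=2
i=22: min(r-i=1, Z[3]=0)=0; Z[22]=0
i=23: fresh scan; Z[23]=0
i=24: fresh scan; Z[24]=2 scan→box=[24,26)
i=25: min(r-i=1, Z[1]=0)=0; Z[25]=0
i=26: fresh scan; Z[26]=0
i=27: fresh scan; Z[27]=0
i=28: fresh scan; Z[28]=0
i=29: fresh scan; Z[29]=0
i=30: fresh scan; Z[30]=1 scan→box=[30,31)
i=31: fresh scan; Z[31]=0
i=32: fresh scan; Z[32]=0
i=33: fresh scan; Z[33]=0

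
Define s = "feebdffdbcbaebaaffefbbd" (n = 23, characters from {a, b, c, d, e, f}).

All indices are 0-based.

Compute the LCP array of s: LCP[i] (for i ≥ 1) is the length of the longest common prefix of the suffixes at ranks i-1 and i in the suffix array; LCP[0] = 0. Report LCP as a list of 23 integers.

rank | idx | suffix
   0 |  14 | aaffefbbd
   1 |  11 | aebaaffefbbd
   2 |  15 | affefbbd
   3 |  13 | baaffefbbd
   4 |  10 | baebaaffefbbd
   5 |  20 | bbd
   6 |   8 | bcbaebaaffefbbd
   7 |  21 | bd
   8 |   3 | bdffdbcbaebaaffefbbd
   9 |   9 | cbaebaaffefbbd
  10 |  22 | d
  11 |   7 | dbcbaebaaffefbbd
  12 |   4 | dffdbcbaebaaffefbbd
  13 |  12 | ebaaffefbbd
  14 |   2 | ebdffdbcbaebaaffefbbd
  15 |   1 | eebdffdbcbaebaaffefbbd
  16 |  18 | efbbd
  17 |  19 | fbbd
  18 |   6 | fdbcbaebaaffefbbd
  19 |   0 | feebdffdbcbaebaaffefbbd
  20 |  17 | fefbbd
  21 |   5 | ffdbcbaebaaffefbbd
  22 |  16 | ffefbbd

SA = [14, 11, 15, 13, 10, 20, 8, 21, 3, 9, 22, 7, 4, 12, 2, 1, 18, 19, 6, 0, 17, 5, 16]
rank  pair      lcp
   1  s[14:],s[11:]  1  'a'
   2  s[11:],s[15:]  1  'a'
   3  s[15:],s[13:]  0  ''
   4  s[13:],s[10:]  2  'ba'
   5  s[10:],s[20:]  1  'b'
   6  s[20:],s[8:]  1  'b'
   7  s[8:],s[21:]  1  'b'
   8  s[21:],s[3:]  2  'bd'
   9  s[3:],s[9:]  0  ''
  10  s[9:],s[22:]  0  ''
  11  s[22:],s[7:]  1  'd'
  12  s[7:],s[4:]  1  'd'
  13  s[4:],s[12:]  0  ''
  14  s[12:],s[2:]  2  'eb'
  15  s[2:],s[1:]  1  'e'
  16  s[1:],s[18:]  1  'e'
  17  s[18:],s[19:]  0  ''
  18  s[19:],s[6:]  1  'f'
  19  s[6:],s[0:]  1  'f'
  20  s[0:],s[17:]  2  'fe'
  21  s[17:],s[5:]  1  'f'
  22  s[5:],s[16:]  2  'ff'

[0, 1, 1, 0, 2, 1, 1, 1, 2, 0, 0, 1, 1, 0, 2, 1, 1, 0, 1, 1, 2, 1, 2]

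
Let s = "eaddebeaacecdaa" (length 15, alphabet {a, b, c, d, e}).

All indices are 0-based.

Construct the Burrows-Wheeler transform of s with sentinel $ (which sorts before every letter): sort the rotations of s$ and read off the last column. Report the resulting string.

rank  rotation          last
    0  $eaddebeaacecdaa  a
    1  a$eaddebeaacecda  a
    2  aa$eaddebeaacecd  d
    3  aacecdaa$eaddebe  e
    4  acecdaa$eaddebea  a
    5  addebeaacecdaa$e  e
    6  beaacecdaa$eadde  e
    7  cdaa$eaddebeaace  e
    8  cecdaa$eaddebeaa  a
    9  daa$eaddebeaacec  c
   10  ddebeaacecdaa$ea  a
   11  debeaacecdaa$ead  d
   12  eaacecdaa$eaddeb  b
   13  eaddebeaacecdaa$  $
   14  ebeaacecdaa$eadd  d
   15  ecdaa$eaddebeaac  c

aadeaeeeacadb$dc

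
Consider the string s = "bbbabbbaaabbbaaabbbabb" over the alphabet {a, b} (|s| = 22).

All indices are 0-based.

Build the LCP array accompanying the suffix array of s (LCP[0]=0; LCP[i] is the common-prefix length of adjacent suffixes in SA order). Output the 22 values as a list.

rank | idx | suffix
   0 |   7 | aaabbbaaabbbabb
   1 |  13 | aaabbbabb
   2 |   8 | aabbbaaabbbabb
   3 |  14 | aabbbabb
   4 |  19 | abb
   5 |   3 | abbbaaabbbaaabbbabb
   6 |   9 | abbbaaabbbabb
   7 |  15 | abbbabb
   8 |  21 | b
   9 |   6 | baaabbbaaabbbabb
  10 |  12 | baaabbbabb
  11 |  18 | babb
  12 |   2 | babbbaaabbbaaabbbabb
  13 |  20 | bb
  14 |   5 | bbaaabbbaaabbbabb
  15 |  11 | bbaaabbbabb
  16 |  17 | bbabb
  17 |   1 | bbabbbaaabbbaaabbbabb
  18 |   4 | bbbaaabbbaaabbbabb
  19 |  10 | bbbaaabbbabb
  20 |  16 | bbbabb
  21 |   0 | bbbabbbaaabbbaaabbbabb

SA = [7, 13, 8, 14, 19, 3, 9, 15, 21, 6, 12, 18, 2, 20, 5, 11, 17, 1, 4, 10, 16, 0]
i: (SA[i-1],SA[i]) lcp shared
  1: (7,13) 7 'aaabbba'
  2: (13,8) 2 'aa'
  3: (8,14) 6 'aabbba'
  4: (14,19) 1 'a'
  5: (19,3) 3 'abb'
  6: (3,9) 11 'abbbaaabbba'
  7: (9,15) 5 'abbba'
  8: (15,21) 0 ''
  9: (21,6) 1 'b'
  10: (6,12) 8 'baaabbba'
  11: (12,18) 2 'ba'
  12: (18,2) 4 'babb'
  13: (2,20) 1 'b'
  14: (20,5) 2 'bb'
  15: (5,11) 9 'bbaaabbba'
  16: (11,17) 3 'bba'
  17: (17,1) 5 'bbabb'
  18: (1,4) 2 'bb'
  19: (4,10) 10 'bbbaaabbba'
  20: (10,16) 4 'bbba'
  21: (16,0) 6 'bbbabb'

[0, 7, 2, 6, 1, 3, 11, 5, 0, 1, 8, 2, 4, 1, 2, 9, 3, 5, 2, 10, 4, 6]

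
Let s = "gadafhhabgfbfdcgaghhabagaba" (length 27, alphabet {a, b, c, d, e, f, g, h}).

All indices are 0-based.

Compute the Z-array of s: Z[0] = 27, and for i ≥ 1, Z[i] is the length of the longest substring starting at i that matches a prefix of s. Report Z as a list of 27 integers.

Z[0]=27
i=1: i≥r, start 0; Z[1]=0
i=2: i≥r, start 0; Z[2]=0
i=3: i≥r, start 0; Z[3]=0
i=4: i≥r, start 0; Z[4]=0
i=5: i≥r, start 0; Z[5]=0
i=6: i≥r, start 0; Z[6]=0
i=7: i≥r, start 0; Z[7]=0
i=8: i≥r, start 0; Z[8]=0
i=9: i≥r, start 0; Z[9]=1 grow→box=[9,10)
i=10: i≥r, start 0; Z[10]=0
i=11: i≥r, start 0; Z[11]=0
i=12: i≥r, start 0; Z[12]=0
i=13: i≥r, start 0; Z[13]=0
i=14: i≥r, start 0; Z[14]=0
i=15: i≥r, start 0; Z[15]=2 grow→box=[15,17)
i=16: min(r-i=1, Z[1]=0)=0; Z[16]=0
i=17: i≥r, start 0; Z[17]=1 grow→box=[17,18)
i=18: i≥r, start 0; Z[18]=0
i=19: i≥r, start 0; Z[19]=0
i=20: i≥r, start 0; Z[20]=0
i=21: i≥r, start 0; Z[21]=0
i=22: i≥r, start 0; Z[22]=0
i=23: i≥r, start 0; Z[23]=2 grow→box=[23,25)
i=24: min(r-i=1, Z[1]=0)=0; Z[24]=0
i=25: i≥r, start 0; Z[25]=0
i=26: i≥r, start 0; Z[26]=0

[27, 0, 0, 0, 0, 0, 0, 0, 0, 1, 0, 0, 0, 0, 0, 2, 0, 1, 0, 0, 0, 0, 0, 2, 0, 0, 0]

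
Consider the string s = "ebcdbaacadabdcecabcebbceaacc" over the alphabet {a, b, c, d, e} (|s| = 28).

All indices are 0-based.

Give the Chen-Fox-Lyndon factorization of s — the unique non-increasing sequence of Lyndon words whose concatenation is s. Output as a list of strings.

emit factor 1: 'e' (i=0, period=1)
emit factor 2: 'bcd' (i=1, period=3)
emit factor 3: 'b' (i=4, period=1)
emit factor 4: 'aacadabdcecabcebbceaacc' (i=5, period=23)

["e", "bcd", "b", "aacadabdcecabcebbceaacc"]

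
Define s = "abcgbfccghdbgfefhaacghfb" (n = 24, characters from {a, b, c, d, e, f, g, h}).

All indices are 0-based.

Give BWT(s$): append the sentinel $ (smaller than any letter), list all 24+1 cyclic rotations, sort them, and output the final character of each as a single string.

rank  rotation                   last
    0  $abcgbfccghdbgfefhaacghfb  b
    1  aacghfb$abcgbfccghdbgfefh  h
    2  abcgbfccghdbgfefhaacghfb$  $
    3  acghfb$abcgbfccghdbgfefha  a
    4  b$abcgbfccghdbgfefhaacghf  f
    5  bcgbfccghdbgfefhaacghfb$a  a
    6  bfccghdbgfefhaacghfb$abcg  g
    7  bgfefhaacghfb$abcgbfccghd  d
    8  ccghdbgfefhaacghfb$abcgbf  f
    9  cgbfccghdbgfefhaacghfb$ab  b
   10  cghdbgfefhaacghfb$abcgbfc  c
   11  cghfb$abcgbfccghdbgfefhaa  a
   12  dbgfefhaacghfb$abcgbfccgh  h
   13  efhaacghfb$abcgbfccghdbgf  f
   14  fb$abcgbfccghdbgfefhaacgh  h
   15  fccghdbgfefhaacghfb$abcgb  b
   16  fefhaacghfb$abcgbfccghdbg  g
   17  fhaacghfb$abcgbfccghdbgfe  e
   18  gbfccghdbgfefhaacghfb$abc  c
   19  gfefhaacghfb$abcgbfccghdb  b
   20  ghdbgfefhaacghfb$abcgbfcc  c
   21  ghfb$abcgbfccghdbgfefhaac  c
   22  haacghfb$abcgbfccghdbgfef  f
   23  hdbgfefhaacghfb$abcgbfccg  g
   24  hfb$abcgbfccghdbgfefhaacg  g

bh$afagdfbcahfhbgecbccfgg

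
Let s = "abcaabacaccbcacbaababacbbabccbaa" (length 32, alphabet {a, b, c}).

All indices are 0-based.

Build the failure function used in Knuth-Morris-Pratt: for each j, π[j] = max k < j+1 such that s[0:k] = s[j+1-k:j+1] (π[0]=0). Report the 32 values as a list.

π[0] = 0
j=1 s[j]='b': π[1]=0 (border '')
j=2 s[j]='c': π[2]=0 (border '')
j=3 s[j]='a': π[3]=1 (border 'a')
j=4 s[j]='a': k: 1→0; π[4]=1 (border 'a')
j=5 s[j]='b': π[5]=2 (border 'ab')
j=6 s[j]='a': k: 2→0; π[6]=1 (border 'a')
j=7 s[j]='c': k: 1→0; π[7]=0 (border '')
j=8 s[j]='a': π[8]=1 (border 'a')
j=9 s[j]='c': k: 1→0; π[9]=0 (border '')
j=10 s[j]='c': π[10]=0 (border '')
j=11 s[j]='b': π[11]=0 (border '')
j=12 s[j]='c': π[12]=0 (border '')
j=13 s[j]='a': π[13]=1 (border 'a')
j=14 s[j]='c': k: 1→0; π[14]=0 (border '')
j=15 s[j]='b': π[15]=0 (border '')
j=16 s[j]='a': π[16]=1 (border 'a')
j=17 s[j]='a': k: 1→0; π[17]=1 (border 'a')
j=18 s[j]='b': π[18]=2 (border 'ab')
j=19 s[j]='a': k: 2→0; π[19]=1 (border 'a')
j=20 s[j]='b': π[20]=2 (border 'ab')
j=21 s[j]='a': k: 2→0; π[21]=1 (border 'a')
j=22 s[j]='c': k: 1→0; π[22]=0 (border '')
j=23 s[j]='b': π[23]=0 (border '')
j=24 s[j]='b': π[24]=0 (border '')
j=25 s[j]='a': π[25]=1 (border 'a')
j=26 s[j]='b': π[26]=2 (border 'ab')
j=27 s[j]='c': π[27]=3 (border 'abc')
j=28 s[j]='c': k: 3→0; π[28]=0 (border '')
j=29 s[j]='b': π[29]=0 (border '')
j=30 s[j]='a': π[30]=1 (border 'a')
j=31 s[j]='a': k: 1→0; π[31]=1 (border 'a')

[0, 0, 0, 1, 1, 2, 1, 0, 1, 0, 0, 0, 0, 1, 0, 0, 1, 1, 2, 1, 2, 1, 0, 0, 0, 1, 2, 3, 0, 0, 1, 1]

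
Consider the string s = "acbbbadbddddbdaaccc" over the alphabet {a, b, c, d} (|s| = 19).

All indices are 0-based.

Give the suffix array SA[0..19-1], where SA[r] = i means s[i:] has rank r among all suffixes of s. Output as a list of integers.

[14, 0, 15, 5, 4, 3, 2, 12, 7, 18, 1, 17, 16, 13, 11, 6, 10, 9, 8]

sorted suffixes:
  #0 SA[0]=14  'aaccc'
  #1 SA[1]=0  'acbbbadbddddbdaaccc'
  #2 SA[2]=15  'accc'
  #3 SA[3]=5  'adbddddbdaaccc'
  #4 SA[4]=4  'badbddddbdaaccc'
  #5 SA[5]=3  'bbadbddddbdaaccc'
  #6 SA[6]=2  'bbbadbddddbdaaccc'
  #7 SA[7]=12  'bdaaccc'
  #8 SA[8]=7  'bddddbdaaccc'
  #9 SA[9]=18  'c'
  #10 SA[10]=1  'cbbbadbddddbdaaccc'
  #11 SA[11]=17  'cc'
  #12 SA[12]=16  'ccc'
  #13 SA[13]=13  'daaccc'
  #14 SA[14]=11  'dbdaaccc'
  #15 SA[15]=6  'dbddddbdaaccc'
  #16 SA[16]=10  'ddbdaaccc'
  #17 SA[17]=9  'dddbdaaccc'
  #18 SA[18]=8  'ddddbdaaccc'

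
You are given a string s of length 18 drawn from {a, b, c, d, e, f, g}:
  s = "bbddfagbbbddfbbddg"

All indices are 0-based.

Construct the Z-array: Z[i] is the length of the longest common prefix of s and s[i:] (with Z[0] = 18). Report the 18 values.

[18, 1, 0, 0, 0, 0, 0, 2, 5, 1, 0, 0, 0, 4, 1, 0, 0, 0]

Z[0]=18
i=1: outside box; Z[1]=1 scan→box=[1,2)
i=2: outside box; Z[2]=0
i=3: outside box; Z[3]=0
i=4: outside box; Z[4]=0
i=5: outside box; Z[5]=0
i=6: outside box; Z[6]=0
i=7: outside box; Z[7]=2 scan→box=[7,9)
i=8: min(r-i=1, Z[1]=1)=1; Z[8]=5 scan→box=[8,13)
i=9: min(r-i=4, Z[1]=1)=1; Z[9]=1
i=10: min(r-i=3, Z[2]=0)=0; Z[10]=0
i=11: min(r-i=2, Z[3]=0)=0; Z[11]=0
i=12: min(r-i=1, Z[4]=0)=0; Z[12]=0
i=13: outside box; Z[13]=4 scan→box=[13,17)
i=14: min(r-i=3, Z[1]=1)=1; Z[14]=1
i=15: min(r-i=2, Z[2]=0)=0; Z[15]=0
i=16: min(r-i=1, Z[3]=0)=0; Z[16]=0
i=17: outside box; Z[17]=0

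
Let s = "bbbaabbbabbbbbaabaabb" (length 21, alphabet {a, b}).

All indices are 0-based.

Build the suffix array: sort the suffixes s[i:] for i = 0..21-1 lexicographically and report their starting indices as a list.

[14, 17, 3, 15, 18, 4, 8, 20, 13, 16, 2, 7, 19, 12, 1, 6, 11, 0, 5, 10, 9]

rank→(start, suffix):
  0 → (14, 'aabaabb')
  1 → (17, 'aabb')
  2 → (3, 'aabbbabbbbbaabaabb')
  3 → (15, 'abaabb')
  4 → (18, 'abb')
  5 → (4, 'abbbabbbbbaabaabb')
  6 → (8, 'abbbbbaabaabb')
  7 → (20, 'b')
  8 → (13, 'baabaabb')
  9 → (16, 'baabb')
  10 → (2, 'baabbbabbbbbaabaabb')
  11 → (7, 'babbbbbaabaabb')
  12 → (19, 'bb')
  13 → (12, 'bbaabaabb')
  14 → (1, 'bbaabbbabbbbbaabaabb')
  15 → (6, 'bbabbbbbaabaabb')
  16 → (11, 'bbbaabaabb')
  17 → (0, 'bbbaabbbabbbbbaabaabb')
  18 → (5, 'bbbabbbbbaabaabb')
  19 → (10, 'bbbbaabaabb')
  20 → (9, 'bbbbbaabaabb')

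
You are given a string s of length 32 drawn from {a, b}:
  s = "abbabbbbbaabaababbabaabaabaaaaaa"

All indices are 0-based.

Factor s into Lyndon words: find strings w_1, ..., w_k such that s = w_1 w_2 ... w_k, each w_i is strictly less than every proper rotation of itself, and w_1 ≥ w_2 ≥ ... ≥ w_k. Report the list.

["abbabbbbb", "aabaababbab", "aab", "aab", "a", "a", "a", "a", "a", "a"]

emit factor 1: 'abbabbbbb' (i=0, period=9)
emit factor 2: 'aabaababbab' (i=9, period=11)
emit factor 3: 'aab' (i=20, period=3)
emit factor 4: 'aab' (i=23, period=3)
emit factor 5: 'a' (i=26, period=1)
emit factor 6: 'a' (i=27, period=1)
emit factor 7: 'a' (i=28, period=1)
emit factor 8: 'a' (i=29, period=1)
emit factor 9: 'a' (i=30, period=1)
emit factor 10: 'a' (i=31, period=1)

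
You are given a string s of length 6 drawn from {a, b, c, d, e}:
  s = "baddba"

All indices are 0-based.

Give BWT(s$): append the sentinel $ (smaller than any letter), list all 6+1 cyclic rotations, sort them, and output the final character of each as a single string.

abbd$da

rank  rotation last
    0  $baddba  a
    1  a$baddb  b
    2  addba$b  b
    3  ba$badd  d
    4  baddba$  $
    5  dba$bad  d
    6  ddba$ba  a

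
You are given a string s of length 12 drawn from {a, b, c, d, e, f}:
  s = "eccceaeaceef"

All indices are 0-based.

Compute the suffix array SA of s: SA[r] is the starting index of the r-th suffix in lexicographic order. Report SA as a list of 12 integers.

sorted suffixes:
  #0 SA[0]=7  'aceef'
  #1 SA[1]=5  'aeaceef'
  #2 SA[2]=1  'ccceaeaceef'
  #3 SA[3]=2  'cceaeaceef'
  #4 SA[4]=3  'ceaeaceef'
  #5 SA[5]=8  'ceef'
  #6 SA[6]=6  'eaceef'
  #7 SA[7]=4  'eaeaceef'
  #8 SA[8]=0  'eccceaeaceef'
  #9 SA[9]=9  'eef'
  #10 SA[10]=10  'ef'
  #11 SA[11]=11  'f'

[7, 5, 1, 2, 3, 8, 6, 4, 0, 9, 10, 11]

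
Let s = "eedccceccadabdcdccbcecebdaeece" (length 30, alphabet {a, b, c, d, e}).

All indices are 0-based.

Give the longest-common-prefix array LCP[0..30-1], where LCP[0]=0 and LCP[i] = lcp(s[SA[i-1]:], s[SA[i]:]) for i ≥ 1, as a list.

sorted suffixes:
  #0 SA[0]=11  'abdcdccbcecebdaeece'
  #1 SA[1]=9  'adabdcdccbcecebdaeece'
  #2 SA[2]=25  'aeece'
  #3 SA[3]=18  'bcecebdaeece'
  #4 SA[4]=23  'bdaeece'
  #5 SA[5]=12  'bdcdccbcecebdaeece'
  #6 SA[6]=8  'cadabdcdccbcecebdaeece'
  #7 SA[7]=17  'cbcecebdaeece'
  #8 SA[8]=7  'ccadabdcdccbcecebdaeece'
  #9 SA[9]=16  'ccbcecebdaeece'
  #10 SA[10]=3  'ccceccadabdcdccbcecebdaeece'
  #11 SA[11]=4  'cceccadabdcdccbcecebdaeece'
  #12 SA[12]=14  'cdccbcecebdaeece'
  #13 SA[13]=28  'ce'
  #14 SA[14]=21  'cebdaeece'
  #15 SA[15]=5  'ceccadabdcdccbcecebdaeece'
  #16 SA[16]=19  'cecebdaeece'
  #17 SA[17]=10  'dabdcdccbcecebdaeece'
  #18 SA[18]=24  'daeece'
  #19 SA[19]=15  'dccbcecebdaeece'
  #20 SA[20]=2  'dccceccadabdcdccbcecebdaeece'
  #21 SA[21]=13  'dcdccbcecebdaeece'
  #22 SA[22]=29  'e'
  #23 SA[23]=22  'ebdaeece'
  #24 SA[24]=6  'eccadabdcdccbcecebdaeece'
  #25 SA[25]=27  'ece'
  #26 SA[26]=20  'ecebdaeece'
  #27 SA[27]=1  'edccceccadabdcdccbcecebdaeece'
  #28 SA[28]=26  'eece'
  #29 SA[29]=0  'eedccceccadabdcdccbcecebdaeece'

SA = [11, 9, 25, 18, 23, 12, 8, 17, 7, 16, 3, 4, 14, 28, 21, 5, 19, 10, 24, 15, 2, 13, 29, 22, 6, 27, 20, 1, 26, 0]
[i] adj suffixes → lcp
  [1] 11/9 → 1 ('a')
  [2] 9/25 → 1 ('a')
  [3] 25/18 → 0 ('')
  [4] 18/23 → 1 ('b')
  [5] 23/12 → 2 ('bd')
  [6] 12/8 → 0 ('')
  [7] 8/17 → 1 ('c')
  [8] 17/7 → 1 ('c')
  [9] 7/16 → 2 ('cc')
  [10] 16/3 → 2 ('cc')
  [11] 3/4 → 2 ('cc')
  [12] 4/14 → 1 ('c')
  [13] 14/28 → 1 ('c')
  [14] 28/21 → 2 ('ce')
  [15] 21/5 → 2 ('ce')
  [16] 5/19 → 3 ('cec')
  [17] 19/10 → 0 ('')
  [18] 10/24 → 2 ('da')
  [19] 24/15 → 1 ('d')
  [20] 15/2 → 3 ('dcc')
  [21] 2/13 → 2 ('dc')
  [22] 13/29 → 0 ('')
  [23] 29/22 → 1 ('e')
  [24] 22/6 → 1 ('e')
  [25] 6/27 → 2 ('ec')
  [26] 27/20 → 3 ('ece')
  [27] 20/1 → 1 ('e')
  [28] 1/26 → 1 ('e')
  [29] 26/0 → 2 ('ee')

[0, 1, 1, 0, 1, 2, 0, 1, 1, 2, 2, 2, 1, 1, 2, 2, 3, 0, 2, 1, 3, 2, 0, 1, 1, 2, 3, 1, 1, 2]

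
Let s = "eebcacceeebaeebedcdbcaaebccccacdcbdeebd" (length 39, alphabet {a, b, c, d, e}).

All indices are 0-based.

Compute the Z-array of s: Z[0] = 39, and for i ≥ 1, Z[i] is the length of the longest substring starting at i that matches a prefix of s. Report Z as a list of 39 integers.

Z[0]=39
i=1: outside box; Z[1]=1 extend→box=[1,2)
i=2: outside box; Z[2]=0
i=3: outside box; Z[3]=0
i=4: outside box; Z[4]=0
i=5: outside box; Z[5]=0
i=6: outside box; Z[6]=0
i=7: outside box; Z[7]=2 extend→box=[7,9)
i=8: min(r-i=1, Z[1]=1)=1; Z[8]=3 extend→box=[8,11)
i=9: min(r-i=2, Z[1]=1)=1; Z[9]=1
i=10: min(r-i=1, Z[2]=0)=0; Z[10]=0
i=11: outside box; Z[11]=0
i=12: outside box; Z[12]=3 extend→box=[12,15)
i=13: min(r-i=2, Z[1]=1)=1; Z[13]=1
i=14: min(r-i=1, Z[2]=0)=0; Z[14]=0
i=15: outside box; Z[15]=1 extend→box=[15,16)
i=16: outside box; Z[16]=0
i=17: outside box; Z[17]=0
i=18: outside box; Z[18]=0
i=19: outside box; Z[19]=0
i=20: outside box; Z[20]=0
i=21: outside box; Z[21]=0
i=22: outside box; Z[22]=0
i=23: outside box; Z[23]=1 extend→box=[23,24)
i=24: outside box; Z[24]=0
i=25: outside box; Z[25]=0
i=26: outside box; Z[26]=0
i=27: outside box; Z[27]=0
i=28: outside box; Z[28]=0
i=29: outside box; Z[29]=0
i=30: outside box; Z[30]=0
i=31: outside box; Z[31]=0
i=32: outside box; Z[32]=0
i=33: outside box; Z[33]=0
i=34: outside box; Z[34]=0
i=35: outside box; Z[35]=3 extend→box=[35,38)
i=36: min(r-i=2, Z[1]=1)=1; Z[36]=1
i=37: min(r-i=1, Z[2]=0)=0; Z[37]=0
i=38: outside box; Z[38]=0

[39, 1, 0, 0, 0, 0, 0, 2, 3, 1, 0, 0, 3, 1, 0, 1, 0, 0, 0, 0, 0, 0, 0, 1, 0, 0, 0, 0, 0, 0, 0, 0, 0, 0, 0, 3, 1, 0, 0]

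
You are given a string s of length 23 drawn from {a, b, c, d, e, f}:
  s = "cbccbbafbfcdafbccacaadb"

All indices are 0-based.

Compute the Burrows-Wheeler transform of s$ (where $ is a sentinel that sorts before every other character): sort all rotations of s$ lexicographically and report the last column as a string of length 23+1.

rank  rotation                  last
    0  $cbccbbafbfcdafbccacaadb  b
    1  aadb$cbccbbafbfcdafbccac  c
    2  acaadb$cbccbbafbfcdafbcc  c
    3  adb$cbccbbafbfcdafbccaca  a
    4  afbccacaadb$cbccbbafbfcd  d
    5  afbfcdafbccacaadb$cbccbb  b
    6  b$cbccbbafbfcdafbccacaad  d
    7  bafbfcdafbccacaadb$cbccb  b
    8  bbafbfcdafbccacaadb$cbcc  c
    9  bccacaadb$cbccbbafbfcdaf  f
   10  bccbbafbfcdafbccacaadb$c  c
   11  bfcdafbccacaadb$cbccbbaf  f
   12  caadb$cbccbbafbfcdafbcca  a
   13  cacaadb$cbccbbafbfcdafbc  c
   14  cbbafbfcdafbccacaadb$cbc  c
   15  cbccbbafbfcdafbccacaadb$  $
   16  ccacaadb$cbccbbafbfcdafb  b
   17  ccbbafbfcdafbccacaadb$cb  b
   18  cdafbccacaadb$cbccbbafbf  f
   19  dafbccacaadb$cbccbbafbfc  c
   20  db$cbccbbafbfcdafbccacaa  a
   21  fbccacaadb$cbccbbafbfcda  a
   22  fbfcdafbccacaadb$cbccbba  a
   23  fcdafbccacaadb$cbccbbafb  b

bccadbdbcfcfacc$bbfcaaab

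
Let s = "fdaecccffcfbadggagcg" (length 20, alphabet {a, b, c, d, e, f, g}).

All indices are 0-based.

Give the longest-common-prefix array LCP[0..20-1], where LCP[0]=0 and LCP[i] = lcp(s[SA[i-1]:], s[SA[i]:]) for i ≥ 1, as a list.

rank→(start, suffix):
  0 → (12, 'adggagcg')
  1 → (2, 'aecccffcfbadggagcg')
  2 → (16, 'agcg')
  3 → (11, 'badggagcg')
  4 → (4, 'cccffcfbadggagcg')
  5 → (5, 'ccffcfbadggagcg')
  6 → (9, 'cfbadggagcg')
  7 → (6, 'cffcfbadggagcg')
  8 → (18, 'cg')
  9 → (1, 'daecccffcfbadggagcg')
  10 → (13, 'dggagcg')
  11 → (3, 'ecccffcfbadggagcg')
  12 → (10, 'fbadggagcg')
  13 → (8, 'fcfbadggagcg')
  14 → (0, 'fdaecccffcfbadggagcg')
  15 → (7, 'ffcfbadggagcg')
  16 → (19, 'g')
  17 → (15, 'gagcg')
  18 → (17, 'gcg')
  19 → (14, 'ggagcg')

SA = [12, 2, 16, 11, 4, 5, 9, 6, 18, 1, 13, 3, 10, 8, 0, 7, 19, 15, 17, 14]
[i] adj suffixes → lcp
  [1] 12/2 → 1 ('a')
  [2] 2/16 → 1 ('a')
  [3] 16/11 → 0 ('')
  [4] 11/4 → 0 ('')
  [5] 4/5 → 2 ('cc')
  [6] 5/9 → 1 ('c')
  [7] 9/6 → 2 ('cf')
  [8] 6/18 → 1 ('c')
  [9] 18/1 → 0 ('')
  [10] 1/13 → 1 ('d')
  [11] 13/3 → 0 ('')
  [12] 3/10 → 0 ('')
  [13] 10/8 → 1 ('f')
  [14] 8/0 → 1 ('f')
  [15] 0/7 → 1 ('f')
  [16] 7/19 → 0 ('')
  [17] 19/15 → 1 ('g')
  [18] 15/17 → 1 ('g')
  [19] 17/14 → 1 ('g')

[0, 1, 1, 0, 0, 2, 1, 2, 1, 0, 1, 0, 0, 1, 1, 1, 0, 1, 1, 1]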